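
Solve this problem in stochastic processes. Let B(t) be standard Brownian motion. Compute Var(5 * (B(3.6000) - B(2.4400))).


Var(alpha*(B(t)-B(s))) = alpha^2 * (t-s)
= 5^2 * (3.6000 - 2.4400)
= 25 * 1.1600
= 29.0000

29.0000


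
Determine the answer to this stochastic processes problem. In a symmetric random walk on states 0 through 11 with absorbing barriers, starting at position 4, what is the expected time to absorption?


For symmetric RW on 0,...,N with absorbing barriers, E(i) = i*(N-i)
E(4) = 4 * 7 = 28

28


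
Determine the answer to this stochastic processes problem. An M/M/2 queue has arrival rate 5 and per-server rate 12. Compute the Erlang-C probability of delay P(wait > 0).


a = lambda/mu = 0.4167
rho = a/c = 0.2083
Erlang-C formula applied:
C(c,a) = 0.0718

0.0718


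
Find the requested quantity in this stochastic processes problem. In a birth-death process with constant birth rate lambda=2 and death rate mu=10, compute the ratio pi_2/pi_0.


For birth-death process, pi_n/pi_0 = (lambda/mu)^n
= (2/10)^2
= 0.0400

0.0400


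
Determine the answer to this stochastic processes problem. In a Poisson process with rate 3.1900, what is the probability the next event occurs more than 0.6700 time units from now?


P(X > t) = exp(-lambda * t)
= exp(-3.1900 * 0.6700)
= exp(-2.1373) = 0.1180

0.1180


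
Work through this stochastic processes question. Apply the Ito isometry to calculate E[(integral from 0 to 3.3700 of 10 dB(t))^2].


By Ito isometry: E[(int f dB)^2] = int f^2 dt
= 10^2 * 3.3700
= 100 * 3.3700 = 337.0000

337.0000


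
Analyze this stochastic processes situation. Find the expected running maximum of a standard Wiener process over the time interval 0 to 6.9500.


E(max B(s)) = sqrt(2t/pi)
= sqrt(2*6.9500/pi)
= sqrt(4.4245)
= 2.1035

2.1035


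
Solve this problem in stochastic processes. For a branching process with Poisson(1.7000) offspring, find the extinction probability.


Since mu = 1.7000 > 1, extinction prob q < 1.
Solve s = exp(mu*(s-1)) iteratively.
q = 0.3088

0.3088


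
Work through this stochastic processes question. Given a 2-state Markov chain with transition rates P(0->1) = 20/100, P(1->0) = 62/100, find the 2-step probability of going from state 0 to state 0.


Computing P^2 by matrix multiplication.
P = [[0.8000, 0.2000], [0.6200, 0.3800]]
After raising P to the power 2:
P^2(0,0) = 0.7640

0.7640


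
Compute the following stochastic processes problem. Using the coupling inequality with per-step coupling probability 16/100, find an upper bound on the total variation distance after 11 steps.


TV distance bound <= (1-delta)^n
= (1 - 0.1600)^11
= 0.8400^11
= 0.1469

0.1469


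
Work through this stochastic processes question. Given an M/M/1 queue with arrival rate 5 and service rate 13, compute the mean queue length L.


rho = 5/13 = 0.3846
L = rho/(1-rho)
= 0.3846/0.6154
= 0.6250

0.6250


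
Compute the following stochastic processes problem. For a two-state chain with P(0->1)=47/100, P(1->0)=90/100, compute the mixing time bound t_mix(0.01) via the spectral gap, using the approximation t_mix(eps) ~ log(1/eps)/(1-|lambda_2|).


lambda_2 = |1 - p01 - p10| = |1 - 0.4700 - 0.9000| = 0.3700
t_mix ~ log(1/eps)/(1 - |lambda_2|)
= log(100)/(1 - 0.3700) = 4.6052/0.6300
= 7.3098

7.3098


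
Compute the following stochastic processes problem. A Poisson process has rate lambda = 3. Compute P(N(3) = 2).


P(N(t)=k) = (lambda*t)^k * exp(-lambda*t) / k!
lambda*t = 9
= 9^2 * exp(-9) / 2!
= 81 * 1.2341e-04 / 2
= 0.0050

0.0050


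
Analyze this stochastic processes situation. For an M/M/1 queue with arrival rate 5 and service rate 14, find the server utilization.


rho = lambda/mu
= 5/14
= 0.3571

0.3571


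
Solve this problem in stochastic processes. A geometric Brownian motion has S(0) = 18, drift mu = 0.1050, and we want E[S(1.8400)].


E[S(t)] = S(0) * exp(mu * t)
= 18 * exp(0.1050 * 1.8400)
= 18 * 1.2131
= 21.8363

21.8363


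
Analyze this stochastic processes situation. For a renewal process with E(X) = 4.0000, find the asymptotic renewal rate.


Long-run renewal rate = 1/E(X)
= 1/4.0000
= 0.2500

0.2500


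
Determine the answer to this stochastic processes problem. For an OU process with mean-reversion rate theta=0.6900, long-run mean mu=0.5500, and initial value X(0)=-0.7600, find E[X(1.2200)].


E[X(t)] = mu + (X(0) - mu)*exp(-theta*t)
= 0.5500 + (-0.7600 - 0.5500)*exp(-0.6900*1.2200)
= 0.5500 + -1.3100 * 0.4309
= -0.0145

-0.0145


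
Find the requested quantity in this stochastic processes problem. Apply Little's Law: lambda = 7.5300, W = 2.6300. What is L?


Little's Law: L = lambda * W
= 7.5300 * 2.6300
= 19.8039

19.8039


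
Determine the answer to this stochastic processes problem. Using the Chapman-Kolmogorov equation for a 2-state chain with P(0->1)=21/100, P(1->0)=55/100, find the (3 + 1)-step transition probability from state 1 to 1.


P^4 = P^3 * P^1
Computing via matrix multiplication of the transition matrix.
Entry (1,1) of P^4 = 0.2787

0.2787


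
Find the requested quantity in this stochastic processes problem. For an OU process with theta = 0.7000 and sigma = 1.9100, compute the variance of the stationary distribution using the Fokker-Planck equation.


Stationary variance = sigma^2 / (2*theta)
= 1.9100^2 / (2*0.7000)
= 3.6481 / 1.4000
= 2.6058

2.6058


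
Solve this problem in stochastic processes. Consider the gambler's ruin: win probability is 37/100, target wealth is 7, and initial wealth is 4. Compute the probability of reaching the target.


Gambler's ruin formula:
r = q/p = 0.6300/0.3700 = 1.7027
P(win) = (1 - r^i)/(1 - r^N)
= (1 - 1.7027^4)/(1 - 1.7027^7)
= 0.1829

0.1829


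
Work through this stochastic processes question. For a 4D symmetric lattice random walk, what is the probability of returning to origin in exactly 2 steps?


P(return in 2 steps) = P(reverse first step) = 1/(2d)
= 1/8
= 0.1250

0.1250


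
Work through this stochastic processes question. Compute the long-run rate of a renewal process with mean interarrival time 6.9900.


Long-run renewal rate = 1/E(X)
= 1/6.9900
= 0.1431

0.1431


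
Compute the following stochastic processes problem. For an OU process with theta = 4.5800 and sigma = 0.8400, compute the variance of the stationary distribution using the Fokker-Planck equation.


Stationary variance = sigma^2 / (2*theta)
= 0.8400^2 / (2*4.5800)
= 0.7056 / 9.1600
= 0.0770

0.0770


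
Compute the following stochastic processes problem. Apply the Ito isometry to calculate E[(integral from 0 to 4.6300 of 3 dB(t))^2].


By Ito isometry: E[(int f dB)^2] = int f^2 dt
= 3^2 * 4.6300
= 9 * 4.6300 = 41.6700

41.6700


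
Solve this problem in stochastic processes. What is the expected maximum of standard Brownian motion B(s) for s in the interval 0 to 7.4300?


E(max B(s)) = sqrt(2t/pi)
= sqrt(2*7.4300/pi)
= sqrt(4.7301)
= 2.1749

2.1749


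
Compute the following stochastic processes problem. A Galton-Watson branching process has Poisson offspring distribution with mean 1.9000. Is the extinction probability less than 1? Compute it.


Since mu = 1.9000 > 1, extinction prob q < 1.
Solve s = exp(mu*(s-1)) iteratively.
q = 0.2328

0.2328


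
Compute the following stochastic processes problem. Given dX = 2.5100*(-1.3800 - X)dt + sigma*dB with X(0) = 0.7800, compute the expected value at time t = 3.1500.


E[X(t)] = mu + (X(0) - mu)*exp(-theta*t)
= -1.3800 + (0.7800 - -1.3800)*exp(-2.5100*3.1500)
= -1.3800 + 2.1600 * 3.6834e-04
= -1.3792

-1.3792


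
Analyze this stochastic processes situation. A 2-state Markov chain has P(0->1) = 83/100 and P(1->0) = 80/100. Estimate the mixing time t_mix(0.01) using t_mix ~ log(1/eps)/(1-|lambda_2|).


lambda_2 = |1 - p01 - p10| = |1 - 0.8300 - 0.8000| = 0.6300
t_mix ~ log(1/eps)/(1 - |lambda_2|)
= log(100)/(1 - 0.6300) = 4.6052/0.3700
= 12.4464

12.4464


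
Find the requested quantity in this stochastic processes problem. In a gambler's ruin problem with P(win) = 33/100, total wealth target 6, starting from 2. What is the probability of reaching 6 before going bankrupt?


Gambler's ruin formula:
r = q/p = 0.6700/0.3300 = 2.0303
P(win) = (1 - r^i)/(1 - r^N)
= (1 - 2.0303^2)/(1 - 2.0303^6)
= 0.0452

0.0452


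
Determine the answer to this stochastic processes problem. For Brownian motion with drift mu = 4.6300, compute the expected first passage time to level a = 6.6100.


Expected first passage time = a/mu
= 6.6100/4.6300
= 1.4276

1.4276


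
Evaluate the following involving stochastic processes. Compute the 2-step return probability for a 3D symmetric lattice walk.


P(return in 2 steps) = P(reverse first step) = 1/(2d)
= 1/6
= 0.1667

0.1667


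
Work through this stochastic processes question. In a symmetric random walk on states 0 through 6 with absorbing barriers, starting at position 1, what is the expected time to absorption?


For symmetric RW on 0,...,N with absorbing barriers, E(i) = i*(N-i)
E(1) = 1 * 5 = 5

5


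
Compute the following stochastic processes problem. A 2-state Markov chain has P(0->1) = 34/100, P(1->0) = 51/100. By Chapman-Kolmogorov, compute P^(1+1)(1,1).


P^2 = P^1 * P^1
Computing via matrix multiplication of the transition matrix.
Entry (1,1) of P^2 = 0.4135

0.4135


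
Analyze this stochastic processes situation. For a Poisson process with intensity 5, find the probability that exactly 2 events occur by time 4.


P(N(t)=k) = (lambda*t)^k * exp(-lambda*t) / k!
lambda*t = 20
= 20^2 * exp(-20) / 2!
= 400 * 2.0612e-09 / 2
= 4.1223e-07

4.1223e-07


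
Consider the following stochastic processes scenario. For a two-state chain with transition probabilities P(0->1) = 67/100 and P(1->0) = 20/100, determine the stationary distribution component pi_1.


Stationary distribution: pi_0 = p10/(p01+p10), pi_1 = p01/(p01+p10)
p01 = 0.6700, p10 = 0.2000
pi_1 = 0.7701

0.7701


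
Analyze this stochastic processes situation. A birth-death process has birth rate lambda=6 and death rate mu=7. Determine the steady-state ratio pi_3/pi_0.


For birth-death process, pi_n/pi_0 = (lambda/mu)^n
= (6/7)^3
= 0.6297

0.6297


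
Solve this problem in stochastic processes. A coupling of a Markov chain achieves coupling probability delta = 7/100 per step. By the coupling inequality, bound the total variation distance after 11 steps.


TV distance bound <= (1-delta)^n
= (1 - 0.0700)^11
= 0.9300^11
= 0.4501

0.4501


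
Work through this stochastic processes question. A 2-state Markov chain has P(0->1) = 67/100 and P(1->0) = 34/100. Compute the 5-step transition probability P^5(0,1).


Computing P^5 by matrix multiplication.
P = [[0.3300, 0.6700], [0.3400, 0.6600]]
After raising P to the power 5:
P^5(0,1) = 0.6634

0.6634


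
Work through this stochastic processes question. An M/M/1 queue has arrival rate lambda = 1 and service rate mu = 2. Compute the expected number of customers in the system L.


rho = 1/2 = 0.5000
L = rho/(1-rho)
= 0.5000/0.5000
= 1.0000

1.0000


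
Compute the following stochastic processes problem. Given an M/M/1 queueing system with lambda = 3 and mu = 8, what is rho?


rho = lambda/mu
= 3/8
= 0.3750

0.3750


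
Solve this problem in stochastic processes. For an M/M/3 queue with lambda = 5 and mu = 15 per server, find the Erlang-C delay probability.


a = lambda/mu = 0.3333
rho = a/c = 0.1111
Erlang-C formula applied:
C(c,a) = 0.0050

0.0050


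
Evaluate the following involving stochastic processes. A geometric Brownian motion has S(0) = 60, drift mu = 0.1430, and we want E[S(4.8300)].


E[S(t)] = S(0) * exp(mu * t)
= 60 * exp(0.1430 * 4.8300)
= 60 * 1.9951
= 119.7055

119.7055


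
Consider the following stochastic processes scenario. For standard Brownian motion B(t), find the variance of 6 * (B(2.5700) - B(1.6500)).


Var(alpha*(B(t)-B(s))) = alpha^2 * (t-s)
= 6^2 * (2.5700 - 1.6500)
= 36 * 0.9200
= 33.1200

33.1200


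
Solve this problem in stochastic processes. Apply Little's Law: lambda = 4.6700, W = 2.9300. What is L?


Little's Law: L = lambda * W
= 4.6700 * 2.9300
= 13.6831

13.6831


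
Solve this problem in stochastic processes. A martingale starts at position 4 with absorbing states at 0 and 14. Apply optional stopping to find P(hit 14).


By optional stopping theorem: E(M at tau) = M(0) = 4
P(hit 14)*14 + P(hit 0)*0 = 4
P(hit 14) = (4 - 0)/(14 - 0) = 2/7 = 0.2857

0.2857


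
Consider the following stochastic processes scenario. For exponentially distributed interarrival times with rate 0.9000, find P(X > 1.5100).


P(X > t) = exp(-lambda * t)
= exp(-0.9000 * 1.5100)
= exp(-1.3590) = 0.2569

0.2569


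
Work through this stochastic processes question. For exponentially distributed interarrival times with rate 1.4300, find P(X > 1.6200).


P(X > t) = exp(-lambda * t)
= exp(-1.4300 * 1.6200)
= exp(-2.3166) = 0.0986

0.0986


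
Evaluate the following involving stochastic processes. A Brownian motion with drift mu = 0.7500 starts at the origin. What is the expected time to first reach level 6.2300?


Expected first passage time = a/mu
= 6.2300/0.7500
= 8.3067

8.3067


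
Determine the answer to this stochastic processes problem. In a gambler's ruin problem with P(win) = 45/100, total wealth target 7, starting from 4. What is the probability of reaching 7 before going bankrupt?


Gambler's ruin formula:
r = q/p = 0.5500/0.4500 = 1.2222
P(win) = (1 - r^i)/(1 - r^N)
= (1 - 1.2222^4)/(1 - 1.2222^7)
= 0.4006

0.4006


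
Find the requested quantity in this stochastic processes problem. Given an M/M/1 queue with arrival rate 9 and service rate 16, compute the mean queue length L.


rho = 9/16 = 0.5625
L = rho/(1-rho)
= 0.5625/0.4375
= 1.2857

1.2857


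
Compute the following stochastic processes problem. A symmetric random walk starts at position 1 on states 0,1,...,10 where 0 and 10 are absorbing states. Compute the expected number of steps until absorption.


For symmetric RW on 0,...,N with absorbing barriers, E(i) = i*(N-i)
E(1) = 1 * 9 = 9

9


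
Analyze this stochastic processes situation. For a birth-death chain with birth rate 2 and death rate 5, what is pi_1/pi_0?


For birth-death process, pi_n/pi_0 = (lambda/mu)^n
= (2/5)^1
= 0.4000

0.4000


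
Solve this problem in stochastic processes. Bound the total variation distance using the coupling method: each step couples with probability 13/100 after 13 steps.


TV distance bound <= (1-delta)^n
= (1 - 0.1300)^13
= 0.8700^13
= 0.1636

0.1636


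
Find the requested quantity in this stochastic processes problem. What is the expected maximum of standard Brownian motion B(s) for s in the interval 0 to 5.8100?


E(max B(s)) = sqrt(2t/pi)
= sqrt(2*5.8100/pi)
= sqrt(3.6988)
= 1.9232

1.9232


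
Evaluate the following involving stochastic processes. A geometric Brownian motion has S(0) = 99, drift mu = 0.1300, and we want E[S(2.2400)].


E[S(t)] = S(0) * exp(mu * t)
= 99 * exp(0.1300 * 2.2400)
= 99 * 1.3380
= 132.4652

132.4652


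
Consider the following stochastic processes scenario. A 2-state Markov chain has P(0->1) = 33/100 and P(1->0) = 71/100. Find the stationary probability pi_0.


Stationary distribution: pi_0 = p10/(p01+p10), pi_1 = p01/(p01+p10)
p01 = 0.3300, p10 = 0.7100
pi_0 = 0.6827

0.6827


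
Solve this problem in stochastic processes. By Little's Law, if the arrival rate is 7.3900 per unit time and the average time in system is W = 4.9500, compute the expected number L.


Little's Law: L = lambda * W
= 7.3900 * 4.9500
= 36.5805

36.5805


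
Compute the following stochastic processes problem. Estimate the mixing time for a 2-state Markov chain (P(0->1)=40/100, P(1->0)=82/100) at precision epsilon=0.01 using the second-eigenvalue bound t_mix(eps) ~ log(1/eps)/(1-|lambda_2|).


lambda_2 = |1 - p01 - p10| = |1 - 0.4000 - 0.8200| = 0.2200
t_mix ~ log(1/eps)/(1 - |lambda_2|)
= log(100)/(1 - 0.2200) = 4.6052/0.7800
= 5.9041

5.9041


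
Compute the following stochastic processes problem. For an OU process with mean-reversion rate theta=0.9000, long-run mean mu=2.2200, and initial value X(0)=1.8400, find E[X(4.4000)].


E[X(t)] = mu + (X(0) - mu)*exp(-theta*t)
= 2.2200 + (1.8400 - 2.2200)*exp(-0.9000*4.4000)
= 2.2200 + -0.3800 * 0.0191
= 2.2128

2.2128


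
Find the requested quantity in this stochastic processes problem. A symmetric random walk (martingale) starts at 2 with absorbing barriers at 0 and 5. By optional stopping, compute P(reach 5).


By optional stopping theorem: E(M at tau) = M(0) = 2
P(hit 5)*5 + P(hit 0)*0 = 2
P(hit 5) = (2 - 0)/(5 - 0) = 2/5 = 0.4000

0.4000


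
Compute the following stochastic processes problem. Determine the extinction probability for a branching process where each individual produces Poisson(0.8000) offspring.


Since mu = 0.8000 <= 1, extinction probability = 1.

1.0000


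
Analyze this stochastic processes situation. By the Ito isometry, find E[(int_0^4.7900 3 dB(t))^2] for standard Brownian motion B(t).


By Ito isometry: E[(int f dB)^2] = int f^2 dt
= 3^2 * 4.7900
= 9 * 4.7900 = 43.1100

43.1100


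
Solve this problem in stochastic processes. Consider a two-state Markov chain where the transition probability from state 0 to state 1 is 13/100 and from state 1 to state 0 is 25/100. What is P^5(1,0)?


Computing P^5 by matrix multiplication.
P = [[0.8700, 0.1300], [0.2500, 0.7500]]
After raising P to the power 5:
P^5(1,0) = 0.5976

0.5976


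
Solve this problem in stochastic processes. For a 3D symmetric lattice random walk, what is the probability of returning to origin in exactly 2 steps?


P(return in 2 steps) = P(reverse first step) = 1/(2d)
= 1/6
= 0.1667

0.1667


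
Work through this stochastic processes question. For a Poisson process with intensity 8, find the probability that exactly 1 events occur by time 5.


P(N(t)=k) = (lambda*t)^k * exp(-lambda*t) / k!
lambda*t = 40
= 40^1 * exp(-40) / 1!
= 40 * 4.2484e-18 / 1
= 1.6993e-16

1.6993e-16


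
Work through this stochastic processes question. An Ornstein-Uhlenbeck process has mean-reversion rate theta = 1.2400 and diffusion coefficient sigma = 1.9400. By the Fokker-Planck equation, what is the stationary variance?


Stationary variance = sigma^2 / (2*theta)
= 1.9400^2 / (2*1.2400)
= 3.7636 / 2.4800
= 1.5176

1.5176


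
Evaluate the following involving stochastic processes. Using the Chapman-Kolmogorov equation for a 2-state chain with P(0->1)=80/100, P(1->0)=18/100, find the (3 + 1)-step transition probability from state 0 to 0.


P^4 = P^3 * P^1
Computing via matrix multiplication of the transition matrix.
Entry (0,0) of P^4 = 0.1837

0.1837


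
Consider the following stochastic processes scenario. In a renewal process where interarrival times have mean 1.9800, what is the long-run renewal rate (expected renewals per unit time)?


Long-run renewal rate = 1/E(X)
= 1/1.9800
= 0.5051

0.5051


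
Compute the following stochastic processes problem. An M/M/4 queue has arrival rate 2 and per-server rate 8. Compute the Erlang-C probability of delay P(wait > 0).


a = lambda/mu = 0.2500
rho = a/c = 0.0625
Erlang-C formula applied:
C(c,a) = 1.3521e-04

1.3521e-04


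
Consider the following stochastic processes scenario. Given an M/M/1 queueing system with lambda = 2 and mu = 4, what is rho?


rho = lambda/mu
= 2/4
= 0.5000

0.5000


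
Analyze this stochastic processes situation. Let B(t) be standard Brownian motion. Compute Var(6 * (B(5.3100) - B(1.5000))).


Var(alpha*(B(t)-B(s))) = alpha^2 * (t-s)
= 6^2 * (5.3100 - 1.5000)
= 36 * 3.8100
= 137.1600

137.1600


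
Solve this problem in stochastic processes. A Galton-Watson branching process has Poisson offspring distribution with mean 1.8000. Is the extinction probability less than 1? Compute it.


Since mu = 1.8000 > 1, extinction prob q < 1.
Solve s = exp(mu*(s-1)) iteratively.
q = 0.2676

0.2676


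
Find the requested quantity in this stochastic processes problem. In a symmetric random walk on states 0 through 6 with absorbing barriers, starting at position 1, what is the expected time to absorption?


For symmetric RW on 0,...,N with absorbing barriers, E(i) = i*(N-i)
E(1) = 1 * 5 = 5

5


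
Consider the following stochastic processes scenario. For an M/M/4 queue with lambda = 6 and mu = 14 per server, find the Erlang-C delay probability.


a = lambda/mu = 0.4286
rho = a/c = 0.1071
Erlang-C formula applied:
C(c,a) = 0.0010

0.0010


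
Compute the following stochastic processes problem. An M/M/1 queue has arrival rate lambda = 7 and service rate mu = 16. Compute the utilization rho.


rho = lambda/mu
= 7/16
= 0.4375

0.4375


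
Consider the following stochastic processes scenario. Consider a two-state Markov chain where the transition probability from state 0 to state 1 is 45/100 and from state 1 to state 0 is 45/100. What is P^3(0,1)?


Computing P^3 by matrix multiplication.
P = [[0.5500, 0.4500], [0.4500, 0.5500]]
After raising P to the power 3:
P^3(0,1) = 0.4995

0.4995


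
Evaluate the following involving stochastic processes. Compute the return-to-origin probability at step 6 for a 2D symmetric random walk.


P = C(6,3)^2 / 4^6
= 20^2 / 4096
= 400 / 4096
= 0.0977

0.0977


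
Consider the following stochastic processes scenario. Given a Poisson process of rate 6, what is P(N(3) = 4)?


P(N(t)=k) = (lambda*t)^k * exp(-lambda*t) / k!
lambda*t = 18
= 18^4 * exp(-18) / 4!
= 104976 * 1.5230e-08 / 24
= 6.6616e-05

6.6616e-05


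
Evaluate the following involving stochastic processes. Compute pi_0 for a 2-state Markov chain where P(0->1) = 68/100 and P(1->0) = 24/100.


Stationary distribution: pi_0 = p10/(p01+p10), pi_1 = p01/(p01+p10)
p01 = 0.6800, p10 = 0.2400
pi_0 = 0.2609

0.2609


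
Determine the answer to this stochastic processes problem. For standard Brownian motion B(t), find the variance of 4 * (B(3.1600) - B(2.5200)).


Var(alpha*(B(t)-B(s))) = alpha^2 * (t-s)
= 4^2 * (3.1600 - 2.5200)
= 16 * 0.6400
= 10.2400

10.2400


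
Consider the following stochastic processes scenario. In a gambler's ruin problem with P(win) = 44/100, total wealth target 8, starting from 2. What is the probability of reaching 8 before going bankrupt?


Gambler's ruin formula:
r = q/p = 0.5600/0.4400 = 1.2727
P(win) = (1 - r^i)/(1 - r^N)
= (1 - 1.2727^2)/(1 - 1.2727^8)
= 0.1053

0.1053


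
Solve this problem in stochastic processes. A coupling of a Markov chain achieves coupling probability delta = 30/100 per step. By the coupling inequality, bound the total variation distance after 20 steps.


TV distance bound <= (1-delta)^n
= (1 - 0.3000)^20
= 0.7000^20
= 7.9792e-04

7.9792e-04


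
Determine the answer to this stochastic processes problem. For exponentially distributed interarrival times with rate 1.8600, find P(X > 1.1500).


P(X > t) = exp(-lambda * t)
= exp(-1.8600 * 1.1500)
= exp(-2.1390) = 0.1178

0.1178


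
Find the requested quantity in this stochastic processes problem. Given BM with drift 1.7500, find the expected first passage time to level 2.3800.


Expected first passage time = a/mu
= 2.3800/1.7500
= 1.3600

1.3600


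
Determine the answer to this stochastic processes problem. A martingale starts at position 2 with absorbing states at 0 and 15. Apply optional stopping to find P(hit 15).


By optional stopping theorem: E(M at tau) = M(0) = 2
P(hit 15)*15 + P(hit 0)*0 = 2
P(hit 15) = (2 - 0)/(15 - 0) = 2/15 = 0.1333

0.1333


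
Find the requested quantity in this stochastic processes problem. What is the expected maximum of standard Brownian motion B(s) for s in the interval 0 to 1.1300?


E(max B(s)) = sqrt(2t/pi)
= sqrt(2*1.1300/pi)
= sqrt(0.7194)
= 0.8482

0.8482


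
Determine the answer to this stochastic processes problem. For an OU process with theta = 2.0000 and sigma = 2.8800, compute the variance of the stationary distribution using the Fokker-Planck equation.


Stationary variance = sigma^2 / (2*theta)
= 2.8800^2 / (2*2.0000)
= 8.2944 / 4.0000
= 2.0736

2.0736


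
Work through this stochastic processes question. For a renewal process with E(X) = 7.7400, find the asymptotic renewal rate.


Long-run renewal rate = 1/E(X)
= 1/7.7400
= 0.1292

0.1292


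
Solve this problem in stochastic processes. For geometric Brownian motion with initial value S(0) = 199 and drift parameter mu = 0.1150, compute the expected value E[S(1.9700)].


E[S(t)] = S(0) * exp(mu * t)
= 199 * exp(0.1150 * 1.9700)
= 199 * 1.2543
= 249.5988

249.5988


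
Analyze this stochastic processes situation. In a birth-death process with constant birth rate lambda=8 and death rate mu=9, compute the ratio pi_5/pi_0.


For birth-death process, pi_n/pi_0 = (lambda/mu)^n
= (8/9)^5
= 0.5549

0.5549


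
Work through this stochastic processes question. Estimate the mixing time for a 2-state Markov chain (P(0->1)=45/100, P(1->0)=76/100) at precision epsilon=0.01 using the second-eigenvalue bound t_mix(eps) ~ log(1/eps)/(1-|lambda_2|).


lambda_2 = |1 - p01 - p10| = |1 - 0.4500 - 0.7600| = 0.2100
t_mix ~ log(1/eps)/(1 - |lambda_2|)
= log(100)/(1 - 0.2100) = 4.6052/0.7900
= 5.8293

5.8293


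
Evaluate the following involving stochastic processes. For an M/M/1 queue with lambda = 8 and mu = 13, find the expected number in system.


rho = 8/13 = 0.6154
L = rho/(1-rho)
= 0.6154/0.3846
= 1.6000

1.6000


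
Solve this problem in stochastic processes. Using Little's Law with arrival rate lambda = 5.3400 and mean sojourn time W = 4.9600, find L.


Little's Law: L = lambda * W
= 5.3400 * 4.9600
= 26.4864

26.4864


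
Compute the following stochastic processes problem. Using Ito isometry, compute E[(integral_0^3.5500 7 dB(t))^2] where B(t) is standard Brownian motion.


By Ito isometry: E[(int f dB)^2] = int f^2 dt
= 7^2 * 3.5500
= 49 * 3.5500 = 173.9500

173.9500


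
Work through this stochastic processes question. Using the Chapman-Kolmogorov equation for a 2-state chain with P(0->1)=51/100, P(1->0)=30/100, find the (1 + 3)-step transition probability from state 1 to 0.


P^4 = P^1 * P^3
Computing via matrix multiplication of the transition matrix.
Entry (1,0) of P^4 = 0.3699

0.3699


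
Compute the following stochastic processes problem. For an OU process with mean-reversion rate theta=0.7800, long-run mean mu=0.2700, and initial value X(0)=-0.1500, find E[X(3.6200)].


E[X(t)] = mu + (X(0) - mu)*exp(-theta*t)
= 0.2700 + (-0.1500 - 0.2700)*exp(-0.7800*3.6200)
= 0.2700 + -0.4200 * 0.0594
= 0.2451

0.2451


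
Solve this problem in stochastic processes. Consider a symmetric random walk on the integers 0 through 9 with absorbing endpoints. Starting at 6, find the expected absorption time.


For symmetric RW on 0,...,N with absorbing barriers, E(i) = i*(N-i)
E(6) = 6 * 3 = 18

18


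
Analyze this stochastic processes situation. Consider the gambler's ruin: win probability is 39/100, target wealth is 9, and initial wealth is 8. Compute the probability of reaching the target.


Gambler's ruin formula:
r = q/p = 0.6100/0.3900 = 1.5641
P(win) = (1 - r^i)/(1 - r^N)
= (1 - 1.5641^8)/(1 - 1.5641^9)
= 0.6328

0.6328


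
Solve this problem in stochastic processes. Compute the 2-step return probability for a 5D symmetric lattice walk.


P(return in 2 steps) = P(reverse first step) = 1/(2d)
= 1/10
= 0.1000

0.1000


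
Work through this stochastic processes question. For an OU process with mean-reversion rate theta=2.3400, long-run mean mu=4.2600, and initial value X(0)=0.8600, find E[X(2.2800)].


E[X(t)] = mu + (X(0) - mu)*exp(-theta*t)
= 4.2600 + (0.8600 - 4.2600)*exp(-2.3400*2.2800)
= 4.2600 + -3.4000 * 0.0048
= 4.2436

4.2436


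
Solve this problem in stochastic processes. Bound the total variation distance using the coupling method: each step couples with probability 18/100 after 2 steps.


TV distance bound <= (1-delta)^n
= (1 - 0.1800)^2
= 0.8200^2
= 0.6724

0.6724


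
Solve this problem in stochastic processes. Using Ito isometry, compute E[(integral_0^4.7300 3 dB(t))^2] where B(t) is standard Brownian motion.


By Ito isometry: E[(int f dB)^2] = int f^2 dt
= 3^2 * 4.7300
= 9 * 4.7300 = 42.5700

42.5700


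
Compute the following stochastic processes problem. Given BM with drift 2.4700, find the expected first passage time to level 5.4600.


Expected first passage time = a/mu
= 5.4600/2.4700
= 2.2105

2.2105


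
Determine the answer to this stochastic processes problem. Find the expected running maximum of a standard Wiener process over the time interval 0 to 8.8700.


E(max B(s)) = sqrt(2t/pi)
= sqrt(2*8.8700/pi)
= sqrt(5.6468)
= 2.3763

2.3763


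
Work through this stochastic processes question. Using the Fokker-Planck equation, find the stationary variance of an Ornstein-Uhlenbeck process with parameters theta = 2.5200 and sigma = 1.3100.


Stationary variance = sigma^2 / (2*theta)
= 1.3100^2 / (2*2.5200)
= 1.7161 / 5.0400
= 0.3405

0.3405


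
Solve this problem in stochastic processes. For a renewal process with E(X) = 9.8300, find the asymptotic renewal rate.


Long-run renewal rate = 1/E(X)
= 1/9.8300
= 0.1017

0.1017


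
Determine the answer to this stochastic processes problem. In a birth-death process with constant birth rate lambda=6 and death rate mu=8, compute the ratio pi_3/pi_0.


For birth-death process, pi_n/pi_0 = (lambda/mu)^n
= (6/8)^3
= 0.4219

0.4219


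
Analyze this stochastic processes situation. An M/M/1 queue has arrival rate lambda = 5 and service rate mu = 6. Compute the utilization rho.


rho = lambda/mu
= 5/6
= 0.8333

0.8333


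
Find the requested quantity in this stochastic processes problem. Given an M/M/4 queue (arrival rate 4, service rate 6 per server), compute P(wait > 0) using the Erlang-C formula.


a = lambda/mu = 0.6667
rho = a/c = 0.1667
Erlang-C formula applied:
C(c,a) = 0.0051

0.0051


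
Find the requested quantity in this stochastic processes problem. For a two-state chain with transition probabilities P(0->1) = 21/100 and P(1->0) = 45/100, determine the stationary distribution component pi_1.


Stationary distribution: pi_0 = p10/(p01+p10), pi_1 = p01/(p01+p10)
p01 = 0.2100, p10 = 0.4500
pi_1 = 0.3182

0.3182


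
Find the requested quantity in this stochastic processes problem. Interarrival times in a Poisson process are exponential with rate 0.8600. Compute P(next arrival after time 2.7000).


P(X > t) = exp(-lambda * t)
= exp(-0.8600 * 2.7000)
= exp(-2.3220) = 0.0981

0.0981


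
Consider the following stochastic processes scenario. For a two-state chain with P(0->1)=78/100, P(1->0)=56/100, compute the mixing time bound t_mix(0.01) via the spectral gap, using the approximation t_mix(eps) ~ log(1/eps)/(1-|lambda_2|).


lambda_2 = |1 - p01 - p10| = |1 - 0.7800 - 0.5600| = 0.3400
t_mix ~ log(1/eps)/(1 - |lambda_2|)
= log(100)/(1 - 0.3400) = 4.6052/0.6600
= 6.9775

6.9775


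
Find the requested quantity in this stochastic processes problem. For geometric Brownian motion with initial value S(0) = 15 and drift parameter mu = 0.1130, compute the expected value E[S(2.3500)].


E[S(t)] = S(0) * exp(mu * t)
= 15 * exp(0.1130 * 2.3500)
= 15 * 1.3041
= 19.5622

19.5622


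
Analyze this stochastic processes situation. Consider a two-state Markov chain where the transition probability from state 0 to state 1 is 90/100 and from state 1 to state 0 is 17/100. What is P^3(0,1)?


Computing P^3 by matrix multiplication.
P = [[0.1000, 0.9000], [0.1700, 0.8300]]
After raising P to the power 3:
P^3(0,1) = 0.8414

0.8414


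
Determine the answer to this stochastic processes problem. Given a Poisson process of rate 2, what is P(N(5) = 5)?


P(N(t)=k) = (lambda*t)^k * exp(-lambda*t) / k!
lambda*t = 10
= 10^5 * exp(-10) / 5!
= 100000 * 4.5400e-05 / 120
= 0.0378

0.0378


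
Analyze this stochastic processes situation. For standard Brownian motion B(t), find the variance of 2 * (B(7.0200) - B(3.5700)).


Var(alpha*(B(t)-B(s))) = alpha^2 * (t-s)
= 2^2 * (7.0200 - 3.5700)
= 4 * 3.4500
= 13.8000

13.8000


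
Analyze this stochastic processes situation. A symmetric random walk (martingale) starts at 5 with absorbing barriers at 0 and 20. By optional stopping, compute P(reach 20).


By optional stopping theorem: E(M at tau) = M(0) = 5
P(hit 20)*20 + P(hit 0)*0 = 5
P(hit 20) = (5 - 0)/(20 - 0) = 1/4 = 0.2500

0.2500


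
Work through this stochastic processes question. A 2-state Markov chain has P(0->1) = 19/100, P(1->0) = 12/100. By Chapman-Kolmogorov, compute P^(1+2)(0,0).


P^3 = P^1 * P^2
Computing via matrix multiplication of the transition matrix.
Entry (0,0) of P^3 = 0.5884

0.5884


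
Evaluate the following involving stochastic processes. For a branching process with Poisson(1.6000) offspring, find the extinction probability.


Since mu = 1.6000 > 1, extinction prob q < 1.
Solve s = exp(mu*(s-1)) iteratively.
q = 0.3580

0.3580


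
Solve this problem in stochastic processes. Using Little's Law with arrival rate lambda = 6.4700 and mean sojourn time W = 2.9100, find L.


Little's Law: L = lambda * W
= 6.4700 * 2.9100
= 18.8277

18.8277


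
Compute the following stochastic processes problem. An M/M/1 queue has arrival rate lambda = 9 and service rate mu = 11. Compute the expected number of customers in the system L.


rho = 9/11 = 0.8182
L = rho/(1-rho)
= 0.8182/0.1818
= 4.5000

4.5000


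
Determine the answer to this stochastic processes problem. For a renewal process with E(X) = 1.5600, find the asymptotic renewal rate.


Long-run renewal rate = 1/E(X)
= 1/1.5600
= 0.6410

0.6410


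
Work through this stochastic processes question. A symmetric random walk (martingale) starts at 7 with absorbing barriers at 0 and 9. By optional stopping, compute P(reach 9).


By optional stopping theorem: E(M at tau) = M(0) = 7
P(hit 9)*9 + P(hit 0)*0 = 7
P(hit 9) = (7 - 0)/(9 - 0) = 7/9 = 0.7778

0.7778


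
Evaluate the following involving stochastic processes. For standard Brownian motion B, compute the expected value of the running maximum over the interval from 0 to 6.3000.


E(max B(s)) = sqrt(2t/pi)
= sqrt(2*6.3000/pi)
= sqrt(4.0107)
= 2.0027

2.0027


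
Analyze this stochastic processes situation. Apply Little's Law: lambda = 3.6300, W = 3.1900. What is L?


Little's Law: L = lambda * W
= 3.6300 * 3.1900
= 11.5797

11.5797


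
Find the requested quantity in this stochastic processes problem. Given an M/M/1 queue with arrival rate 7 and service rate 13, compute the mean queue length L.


rho = 7/13 = 0.5385
L = rho/(1-rho)
= 0.5385/0.4615
= 1.1667

1.1667


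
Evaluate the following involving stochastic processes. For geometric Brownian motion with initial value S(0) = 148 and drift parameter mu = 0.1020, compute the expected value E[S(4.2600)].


E[S(t)] = S(0) * exp(mu * t)
= 148 * exp(0.1020 * 4.2600)
= 148 * 1.5442
= 228.5448

228.5448


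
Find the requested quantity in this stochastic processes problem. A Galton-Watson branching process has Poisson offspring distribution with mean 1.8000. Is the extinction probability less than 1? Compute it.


Since mu = 1.8000 > 1, extinction prob q < 1.
Solve s = exp(mu*(s-1)) iteratively.
q = 0.2676

0.2676


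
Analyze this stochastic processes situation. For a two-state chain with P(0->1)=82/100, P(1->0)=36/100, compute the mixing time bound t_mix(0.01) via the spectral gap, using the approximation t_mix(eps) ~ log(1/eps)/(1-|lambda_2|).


lambda_2 = |1 - p01 - p10| = |1 - 0.8200 - 0.3600| = 0.1800
t_mix ~ log(1/eps)/(1 - |lambda_2|)
= log(100)/(1 - 0.1800) = 4.6052/0.8200
= 5.6161

5.6161


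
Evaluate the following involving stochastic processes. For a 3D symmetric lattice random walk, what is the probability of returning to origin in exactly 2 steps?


P(return in 2 steps) = P(reverse first step) = 1/(2d)
= 1/6
= 0.1667

0.1667


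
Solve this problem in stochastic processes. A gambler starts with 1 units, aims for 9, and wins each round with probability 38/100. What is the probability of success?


Gambler's ruin formula:
r = q/p = 0.6200/0.3800 = 1.6316
P(win) = (1 - r^i)/(1 - r^N)
= (1 - 1.6316^1)/(1 - 1.6316^9)
= 0.0078

0.0078


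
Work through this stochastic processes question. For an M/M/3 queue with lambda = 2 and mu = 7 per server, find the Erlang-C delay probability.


a = lambda/mu = 0.2857
rho = a/c = 0.0952
Erlang-C formula applied:
C(c,a) = 0.0032

0.0032


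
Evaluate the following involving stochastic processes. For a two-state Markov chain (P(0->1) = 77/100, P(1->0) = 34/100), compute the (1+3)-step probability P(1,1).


P^4 = P^1 * P^3
Computing via matrix multiplication of the transition matrix.
Entry (1,1) of P^4 = 0.6937

0.6937


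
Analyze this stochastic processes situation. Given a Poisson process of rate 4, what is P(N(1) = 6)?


P(N(t)=k) = (lambda*t)^k * exp(-lambda*t) / k!
lambda*t = 4
= 4^6 * exp(-4) / 6!
= 4096 * 0.0183 / 720
= 0.1042

0.1042


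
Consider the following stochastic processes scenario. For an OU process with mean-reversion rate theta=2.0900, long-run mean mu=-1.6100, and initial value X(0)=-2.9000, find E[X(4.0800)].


E[X(t)] = mu + (X(0) - mu)*exp(-theta*t)
= -1.6100 + (-2.9000 - -1.6100)*exp(-2.0900*4.0800)
= -1.6100 + -1.2900 * 1.9801e-04
= -1.6103

-1.6103


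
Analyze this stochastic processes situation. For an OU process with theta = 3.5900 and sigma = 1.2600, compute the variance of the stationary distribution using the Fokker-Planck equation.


Stationary variance = sigma^2 / (2*theta)
= 1.2600^2 / (2*3.5900)
= 1.5876 / 7.1800
= 0.2211

0.2211


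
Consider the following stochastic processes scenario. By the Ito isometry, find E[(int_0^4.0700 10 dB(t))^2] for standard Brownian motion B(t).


By Ito isometry: E[(int f dB)^2] = int f^2 dt
= 10^2 * 4.0700
= 100 * 4.0700 = 407.0000

407.0000


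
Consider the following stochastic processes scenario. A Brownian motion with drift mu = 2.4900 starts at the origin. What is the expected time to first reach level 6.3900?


Expected first passage time = a/mu
= 6.3900/2.4900
= 2.5663

2.5663


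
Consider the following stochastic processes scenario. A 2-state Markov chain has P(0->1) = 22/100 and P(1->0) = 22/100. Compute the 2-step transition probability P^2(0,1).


Computing P^2 by matrix multiplication.
P = [[0.7800, 0.2200], [0.2200, 0.7800]]
After raising P to the power 2:
P^2(0,1) = 0.3432

0.3432


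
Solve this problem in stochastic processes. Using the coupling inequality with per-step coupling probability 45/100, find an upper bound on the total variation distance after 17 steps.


TV distance bound <= (1-delta)^n
= (1 - 0.4500)^17
= 0.5500^17
= 3.8563e-05

3.8563e-05


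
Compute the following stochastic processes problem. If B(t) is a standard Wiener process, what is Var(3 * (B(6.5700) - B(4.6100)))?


Var(alpha*(B(t)-B(s))) = alpha^2 * (t-s)
= 3^2 * (6.5700 - 4.6100)
= 9 * 1.9600
= 17.6400

17.6400


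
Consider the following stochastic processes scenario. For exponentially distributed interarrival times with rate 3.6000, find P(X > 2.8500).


P(X > t) = exp(-lambda * t)
= exp(-3.6000 * 2.8500)
= exp(-10.2600) = 3.5006e-05

3.5006e-05


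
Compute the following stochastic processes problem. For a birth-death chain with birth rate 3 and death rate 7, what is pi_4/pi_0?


For birth-death process, pi_n/pi_0 = (lambda/mu)^n
= (3/7)^4
= 0.0337

0.0337


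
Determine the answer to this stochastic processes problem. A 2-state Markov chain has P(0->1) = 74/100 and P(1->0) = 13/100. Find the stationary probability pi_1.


Stationary distribution: pi_0 = p10/(p01+p10), pi_1 = p01/(p01+p10)
p01 = 0.7400, p10 = 0.1300
pi_1 = 0.8506

0.8506
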